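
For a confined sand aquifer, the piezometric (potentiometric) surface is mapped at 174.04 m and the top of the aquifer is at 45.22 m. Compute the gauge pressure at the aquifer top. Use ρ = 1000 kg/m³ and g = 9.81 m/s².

P ≈ 1260 kPa

Pressure head at the aquifer top: ψ = h − z = 174.04 − 45.22 = 128.82 m.
P = ρgψ = 1000 × 9.81 × 128.82 = 1263724 Pa ≈ 1260 kPa.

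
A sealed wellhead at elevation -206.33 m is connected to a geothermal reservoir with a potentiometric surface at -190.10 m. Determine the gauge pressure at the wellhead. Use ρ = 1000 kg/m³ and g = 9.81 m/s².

P ≈ 159 kPa

Head above the cap: Δh = -190.10 − (-206.33) = 16.23 m.
P = ρgΔh = 1000 × 9.81 × 16.23 = 159216 Pa ≈ 159 kPa.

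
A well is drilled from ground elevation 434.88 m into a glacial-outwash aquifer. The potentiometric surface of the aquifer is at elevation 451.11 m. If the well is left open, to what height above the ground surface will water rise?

≈ 16.23 m above ground

Water rises to the potentiometric surface, so the rise above ground = 451.11 − 434.88 = 16.23 m.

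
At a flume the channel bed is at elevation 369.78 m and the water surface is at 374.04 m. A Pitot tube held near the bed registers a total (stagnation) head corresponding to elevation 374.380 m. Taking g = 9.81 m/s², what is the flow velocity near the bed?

v ≈ 2.58 m/s

Near the bed, under hydrostatic conditions, the piezometric head (z + ψ) equals the free-surface elevation, 374.04 m.
Velocity head = total − piezometric = 374.380 − 374.04 = 0.340 m.
v = √(2g·h_v) = √(2 × 9.81 × 0.340) = 2.58 m/s.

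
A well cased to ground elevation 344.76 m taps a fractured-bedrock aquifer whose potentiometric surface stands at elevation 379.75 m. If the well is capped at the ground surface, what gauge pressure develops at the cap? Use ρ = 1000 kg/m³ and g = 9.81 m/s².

Head above the cap: Δh = 379.75 − 344.76 = 34.99 m.
P = ρgΔh = 1000 × 9.81 × 34.99 = 343252 Pa ≈ 343 kPa.

P ≈ 343 kPa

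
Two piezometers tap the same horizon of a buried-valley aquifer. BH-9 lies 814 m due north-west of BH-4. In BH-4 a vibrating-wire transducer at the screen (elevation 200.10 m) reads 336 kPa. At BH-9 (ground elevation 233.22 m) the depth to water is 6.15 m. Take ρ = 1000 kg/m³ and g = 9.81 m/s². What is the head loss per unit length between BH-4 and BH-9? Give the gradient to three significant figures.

i ≈ 0.00894 m/m

Pressure head at BH-4: ψ = P/(ρg) = 336×1000 / (1000 × 9.81) = 34.25 m.
Total head at BH-4: h = z + ψ = 200.10 + 34.25 = 234.35 m.
Total head at BH-9: h = 233.22 − 6.15 = 227.07 m.
Head difference: h(BH-4) − h(BH-9) = 234.35 − 227.07 = 7.28 m.
Hydraulic gradient: i = |Δh| / L = 7.28 / 814 = 0.00894.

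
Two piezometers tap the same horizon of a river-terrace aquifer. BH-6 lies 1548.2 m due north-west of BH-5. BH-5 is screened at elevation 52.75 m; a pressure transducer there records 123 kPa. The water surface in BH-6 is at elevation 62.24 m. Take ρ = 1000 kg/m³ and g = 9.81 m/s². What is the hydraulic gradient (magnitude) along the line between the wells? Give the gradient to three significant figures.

i ≈ 0.00197

Pressure head at BH-5: ψ = P/(ρg) = 123×1000 / (1000 × 9.81) = 12.54 m.
Total head at BH-5: h = z + ψ = 52.75 + 12.54 = 65.29 m.
Total head at BH-6: h = 62.24 m (water level in the piezometer is the total head).
Head difference: h(BH-5) − h(BH-6) = 65.29 − 62.24 = 3.05 m.
Hydraulic gradient: i = |Δh| / L = 3.05 / 1548.2 = 0.00197.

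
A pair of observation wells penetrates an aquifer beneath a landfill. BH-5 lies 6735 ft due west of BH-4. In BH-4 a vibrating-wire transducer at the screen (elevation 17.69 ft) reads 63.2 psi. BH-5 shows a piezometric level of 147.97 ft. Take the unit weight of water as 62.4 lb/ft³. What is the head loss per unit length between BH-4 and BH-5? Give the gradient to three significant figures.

Pressure head at BH-4: ψ = 144·P/γ = 144 × 63.2 / 62.4 = 145.85 ft.
Total head at BH-4: h = z + ψ = 17.69 + 145.85 = 163.54 ft.
Total head at BH-5: h = 147.97 ft (water level in the piezometer is the total head).
Head difference: h(BH-4) − h(BH-5) = 163.54 − 147.97 = 15.57 ft.
Hydraulic gradient: i = |Δh| / L = 15.57 / 6735 = 0.00231.

i ≈ 0.00231 ft/ft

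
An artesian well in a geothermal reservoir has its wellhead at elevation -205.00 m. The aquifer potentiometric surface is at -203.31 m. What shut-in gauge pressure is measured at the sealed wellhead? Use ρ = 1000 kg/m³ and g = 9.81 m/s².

P ≈ 16.6 kPa

Head above the cap: Δh = -203.31 − (-205.00) = 1.69 m.
P = ρgΔh = 1000 × 9.81 × 1.69 = 16579 Pa ≈ 16.6 kPa.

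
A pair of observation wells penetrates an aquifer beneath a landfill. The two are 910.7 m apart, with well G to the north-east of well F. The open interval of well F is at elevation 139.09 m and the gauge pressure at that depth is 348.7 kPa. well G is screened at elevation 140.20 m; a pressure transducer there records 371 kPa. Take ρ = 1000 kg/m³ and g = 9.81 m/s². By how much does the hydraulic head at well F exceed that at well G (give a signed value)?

Pressure head at well F: ψ = P/(ρg) = 348.7×1000 / (1000 × 9.81) = 35.55 m.
Total head at well F: h = z + ψ = 139.09 + 35.55 = 174.64 m.
Pressure head at well G: ψ = P/(ρg) = 371×1000 / (1000 × 9.81) = 37.82 m.
Total head at well G: h = z + ψ = 140.20 + 37.82 = 178.02 m.
Head difference: h(well F) − h(well G) = 174.64 − 178.02 = -3.38 m.

Δh ≈ -3.38 m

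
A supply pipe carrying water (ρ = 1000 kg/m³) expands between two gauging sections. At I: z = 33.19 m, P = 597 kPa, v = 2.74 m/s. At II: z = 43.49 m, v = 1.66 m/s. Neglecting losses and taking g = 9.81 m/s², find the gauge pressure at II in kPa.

Pressure head at I: ψ₁ = P₁/(ρg) = 597×1000 / (1000 × 9.81) = 60.86 m.
Velocity heads: v₁²/2g = 2.74²/19.62 = 0.383 m; v₂²/2g = 1.66²/19.62 = 0.140 m.
Total head H = z₁ + ψ₁ + v₁²/2g = 33.19 + 60.86 + 0.383 = 94.43 m.
ψ₂ = H − z₂ − v₂²/2g = 94.43 − 43.49 − 0.140 = 50.80 m.
P₂ = ρgψ₂ = 1000 × 9.81 × 50.80 ≈ 498 kPa.

P₂ ≈ 498 kPa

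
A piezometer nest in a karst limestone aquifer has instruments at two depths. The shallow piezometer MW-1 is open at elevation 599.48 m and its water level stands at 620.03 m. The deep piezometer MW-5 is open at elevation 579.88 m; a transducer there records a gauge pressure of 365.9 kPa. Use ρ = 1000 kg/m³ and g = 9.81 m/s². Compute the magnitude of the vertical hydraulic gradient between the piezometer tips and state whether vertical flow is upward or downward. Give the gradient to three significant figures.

Total head at MW-1: h = 620.03 m (water level in the standpipe).
Pressure head at MW-5: ψ = P/(ρg) = 365.9×1000 / (1000 × 9.81) = 37.30 m.
Total head at MW-5: h = z + ψ = 579.88 + 37.30 = 617.18 m.
Δh = h(MW-1) − h(MW-5) = 620.03 − 617.18 = 2.85 m.
Vertical separation Δz = 599.48 − 579.88 = 19.60 m.
|i_v| = |Δh| / Δz = 2.85 / 19.60 = 0.145.
Head is higher in the shallow piezometer, so vertical flow is downward (recharge condition).

|i_v| ≈ 0.145; vertical flow is downward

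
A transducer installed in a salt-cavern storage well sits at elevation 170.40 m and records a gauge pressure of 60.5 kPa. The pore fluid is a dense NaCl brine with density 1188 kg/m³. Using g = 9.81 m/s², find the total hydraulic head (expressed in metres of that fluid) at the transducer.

ψ = P/(ρg) = 60.5×1000 / (1188 × 9.81) = 5.19 m.
h = z + ψ = 170.40 + 5.19 = 175.59 m.

h ≈ 175.59 m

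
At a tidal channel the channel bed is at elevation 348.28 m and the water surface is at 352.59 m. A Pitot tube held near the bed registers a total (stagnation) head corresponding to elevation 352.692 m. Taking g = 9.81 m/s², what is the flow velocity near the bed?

v ≈ 1.41 m/s

Near the bed, under hydrostatic conditions, the piezometric head (z + ψ) equals the free-surface elevation, 352.59 m.
Velocity head = total − piezometric = 352.692 − 352.59 = 0.102 m.
v = √(2g·h_v) = √(2 × 9.81 × 0.102) = 1.41 m/s.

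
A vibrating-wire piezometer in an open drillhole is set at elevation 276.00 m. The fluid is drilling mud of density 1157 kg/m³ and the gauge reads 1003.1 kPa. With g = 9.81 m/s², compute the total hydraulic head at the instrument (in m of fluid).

ψ = P/(ρg) = 1003.1×1000 / (1157 × 9.81) = 88.38 m.
h = z + ψ = 276.00 + 88.38 = 364.38 m.

h ≈ 364.38 m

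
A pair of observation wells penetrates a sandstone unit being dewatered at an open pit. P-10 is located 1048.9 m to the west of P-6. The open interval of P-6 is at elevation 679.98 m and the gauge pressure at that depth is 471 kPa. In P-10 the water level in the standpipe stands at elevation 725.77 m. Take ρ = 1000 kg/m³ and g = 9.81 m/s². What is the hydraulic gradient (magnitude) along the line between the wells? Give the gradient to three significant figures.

Pressure head at P-6: ψ = P/(ρg) = 471×1000 / (1000 × 9.81) = 48.01 m.
Total head at P-6: h = z + ψ = 679.98 + 48.01 = 727.99 m.
Total head at P-10: h = 725.77 m (water level in the piezometer is the total head).
Head difference: h(P-6) − h(P-10) = 727.99 − 725.77 = 2.22 m.
Hydraulic gradient: i = |Δh| / L = 2.22 / 1048.9 = 0.00212.

i ≈ 0.00212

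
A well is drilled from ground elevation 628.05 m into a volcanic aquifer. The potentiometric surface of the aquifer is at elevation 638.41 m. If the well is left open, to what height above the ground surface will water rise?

Water rises to the potentiometric surface, so the rise above ground = 638.41 − 628.05 = 10.36 m.

≈ 10.36 m above ground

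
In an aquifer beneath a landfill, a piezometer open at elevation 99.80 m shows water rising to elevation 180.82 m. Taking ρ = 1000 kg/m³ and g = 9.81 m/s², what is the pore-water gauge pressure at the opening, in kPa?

Pressure head ψ = h − z = 180.82 − 99.80 = 81.02 m.
P = ρgψ = 1000 × 9.81 × 81.02 = 794806 Pa ≈ 795 kPa.

P ≈ 795 kPa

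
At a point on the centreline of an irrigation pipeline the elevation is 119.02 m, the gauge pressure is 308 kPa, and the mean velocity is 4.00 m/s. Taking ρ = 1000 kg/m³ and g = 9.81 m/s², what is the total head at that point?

h ≈ 151.23 m

Pressure head ψ = P/(ρg) = 308×1000 / (1000 × 9.81) = 31.40 m.
Velocity head = v²/(2g) = 4.00² / (2 × 9.81) = 0.815 m.
h = z + ψ + v²/(2g) = 119.02 + 31.40 + 0.815 = 151.23 m.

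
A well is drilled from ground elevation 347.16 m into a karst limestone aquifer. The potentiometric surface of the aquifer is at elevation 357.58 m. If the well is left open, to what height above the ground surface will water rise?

≈ 10.42 m above ground

Water rises to the potentiometric surface, so the rise above ground = 357.58 − 347.16 = 10.42 m.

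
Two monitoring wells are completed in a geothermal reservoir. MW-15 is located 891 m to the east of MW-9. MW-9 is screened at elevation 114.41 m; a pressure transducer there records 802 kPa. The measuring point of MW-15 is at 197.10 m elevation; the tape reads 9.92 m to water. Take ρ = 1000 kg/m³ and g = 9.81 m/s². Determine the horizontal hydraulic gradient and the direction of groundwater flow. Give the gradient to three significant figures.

Pressure head at MW-9: ψ = P/(ρg) = 802×1000 / (1000 × 9.81) = 81.75 m.
Total head at MW-9: h = z + ψ = 114.41 + 81.75 = 196.16 m.
Total head at MW-15: h = 197.10 − 9.92 = 187.18 m.
Head difference: h(MW-9) − h(MW-15) = 196.16 − 187.18 = 8.98 m.
Hydraulic gradient: i = |Δh| / L = 8.98 / 891 = 0.0101.
Flow is from higher to lower head: from MW-9 toward MW-15, i.e. toward the east.

i ≈ 0.0101; groundwater flows toward the east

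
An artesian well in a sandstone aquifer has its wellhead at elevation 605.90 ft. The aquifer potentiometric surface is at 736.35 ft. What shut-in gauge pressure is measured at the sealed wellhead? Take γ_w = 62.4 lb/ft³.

P ≈ 56.5 psi

Head above the cap: Δh = 736.35 − 605.90 = 130.45 ft.
P = γΔh/144 = 62.4 × 130.45 / 144 = 56.5 psi.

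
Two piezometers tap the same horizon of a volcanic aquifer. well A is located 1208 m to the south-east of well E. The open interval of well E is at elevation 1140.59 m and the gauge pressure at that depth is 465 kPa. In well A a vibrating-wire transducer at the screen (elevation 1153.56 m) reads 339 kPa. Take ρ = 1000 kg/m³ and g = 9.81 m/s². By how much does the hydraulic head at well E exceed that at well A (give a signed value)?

Pressure head at well E: ψ = P/(ρg) = 465×1000 / (1000 × 9.81) = 47.40 m.
Total head at well E: h = z + ψ = 1140.59 + 47.40 = 1187.99 m.
Pressure head at well A: ψ = P/(ρg) = 339×1000 / (1000 × 9.81) = 34.56 m.
Total head at well A: h = z + ψ = 1153.56 + 34.56 = 1188.12 m.
Head difference: h(well E) − h(well A) = 1187.99 − 1188.12 = -0.13 m.

Δh ≈ -0.13 m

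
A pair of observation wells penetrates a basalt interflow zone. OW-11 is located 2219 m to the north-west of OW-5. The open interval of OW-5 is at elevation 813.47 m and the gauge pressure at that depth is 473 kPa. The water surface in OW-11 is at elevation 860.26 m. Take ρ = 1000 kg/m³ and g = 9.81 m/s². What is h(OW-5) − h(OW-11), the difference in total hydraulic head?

Δh ≈ 1.43 m

Pressure head at OW-5: ψ = P/(ρg) = 473×1000 / (1000 × 9.81) = 48.22 m.
Total head at OW-5: h = z + ψ = 813.47 + 48.22 = 861.69 m.
Total head at OW-11: h = 860.26 m (water level in the piezometer is the total head).
Head difference: h(OW-5) − h(OW-11) = 861.69 − 860.26 = 1.43 m.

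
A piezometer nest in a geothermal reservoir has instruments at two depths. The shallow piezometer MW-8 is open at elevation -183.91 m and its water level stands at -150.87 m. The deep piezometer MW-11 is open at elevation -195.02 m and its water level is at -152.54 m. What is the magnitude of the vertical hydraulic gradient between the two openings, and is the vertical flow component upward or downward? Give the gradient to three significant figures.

|i_v| ≈ 0.150; vertical flow is downward

Total head at MW-8: h = -150.87 m (water level in the standpipe).
Total head at MW-11: h = -152.54 m.
Δh = h(MW-8) − h(MW-11) = -150.87 − (-152.54) = 1.67 m.
Vertical separation Δz = -183.91 − (-195.02) = 11.11 m.
|i_v| = |Δh| / Δz = 1.67 / 11.11 = 0.150.
Head is higher in the shallow piezometer, so vertical flow is downward (recharge condition).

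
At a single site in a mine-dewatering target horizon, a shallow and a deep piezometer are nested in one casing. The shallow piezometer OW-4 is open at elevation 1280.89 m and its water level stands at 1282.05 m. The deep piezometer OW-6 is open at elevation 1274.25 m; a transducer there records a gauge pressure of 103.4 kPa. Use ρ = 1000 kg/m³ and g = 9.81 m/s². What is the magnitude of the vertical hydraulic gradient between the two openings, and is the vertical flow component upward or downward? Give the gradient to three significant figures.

Total head at OW-4: h = 1282.05 m (water level in the standpipe).
Pressure head at OW-6: ψ = P/(ρg) = 103.4×1000 / (1000 × 9.81) = 10.54 m.
Total head at OW-6: h = z + ψ = 1274.25 + 10.54 = 1284.79 m.
Δh = h(OW-4) − h(OW-6) = 1282.05 − 1284.79 = -2.74 m.
Vertical separation Δz = 1280.89 − 1274.25 = 6.64 m.
|i_v| = |Δh| / Δz = 2.74 / 6.64 = 0.413.
Head is higher in the deep piezometer, so vertical flow is upward (discharge condition).

|i_v| ≈ 0.413; vertical flow is upward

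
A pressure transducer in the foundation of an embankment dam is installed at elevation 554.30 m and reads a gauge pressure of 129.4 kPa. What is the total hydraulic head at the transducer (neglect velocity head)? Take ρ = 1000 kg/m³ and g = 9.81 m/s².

h ≈ 567.49 m

ψ = P/(ρg) = 129.4×1000 / (1000 × 9.81) = 13.19 m.
h = z + ψ = 554.30 + 13.19 = 567.49 m.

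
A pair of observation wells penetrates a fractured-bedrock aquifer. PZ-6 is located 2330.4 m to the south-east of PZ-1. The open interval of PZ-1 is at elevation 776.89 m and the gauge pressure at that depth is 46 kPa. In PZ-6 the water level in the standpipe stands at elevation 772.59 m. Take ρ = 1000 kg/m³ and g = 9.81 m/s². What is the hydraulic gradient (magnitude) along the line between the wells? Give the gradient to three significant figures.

Pressure head at PZ-1: ψ = P/(ρg) = 46×1000 / (1000 × 9.81) = 4.69 m.
Total head at PZ-1: h = z + ψ = 776.89 + 4.69 = 781.58 m.
Total head at PZ-6: h = 772.59 m (water level in the piezometer is the total head).
Head difference: h(PZ-1) − h(PZ-6) = 781.58 − 772.59 = 8.99 m.
Hydraulic gradient: i = |Δh| / L = 8.99 / 2330.4 = 0.00386.

i ≈ 0.00386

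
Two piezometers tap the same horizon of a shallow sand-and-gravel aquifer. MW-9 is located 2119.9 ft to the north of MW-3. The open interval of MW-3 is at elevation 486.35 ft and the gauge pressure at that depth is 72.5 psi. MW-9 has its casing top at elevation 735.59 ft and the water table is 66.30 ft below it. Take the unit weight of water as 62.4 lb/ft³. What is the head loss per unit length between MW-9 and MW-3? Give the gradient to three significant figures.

Pressure head at MW-3: ψ = 144·P/γ = 144 × 72.5 / 62.4 = 167.31 ft.
Total head at MW-3: h = z + ψ = 486.35 + 167.31 = 653.66 ft.
Total head at MW-9: h = 735.59 − 66.30 = 669.29 ft.
Head difference: h(MW-3) − h(MW-9) = 653.66 − 669.29 = -15.63 ft.
Hydraulic gradient: i = |Δh| / L = 15.63 / 2119.9 = 0.00737.

i ≈ 0.00737 ft/ft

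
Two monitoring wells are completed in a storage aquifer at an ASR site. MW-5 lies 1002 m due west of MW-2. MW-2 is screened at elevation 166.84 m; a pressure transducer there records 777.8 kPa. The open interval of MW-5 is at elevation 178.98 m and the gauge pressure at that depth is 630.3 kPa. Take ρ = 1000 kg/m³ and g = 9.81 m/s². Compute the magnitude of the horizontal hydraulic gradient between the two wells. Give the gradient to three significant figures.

Pressure head at MW-2: ψ = P/(ρg) = 777.8×1000 / (1000 × 9.81) = 79.29 m.
Total head at MW-2: h = z + ψ = 166.84 + 79.29 = 246.13 m.
Pressure head at MW-5: ψ = P/(ρg) = 630.3×1000 / (1000 × 9.81) = 64.25 m.
Total head at MW-5: h = z + ψ = 178.98 + 64.25 = 243.23 m.
Head difference: h(MW-2) − h(MW-5) = 246.13 − 243.23 = 2.90 m.
Hydraulic gradient: i = |Δh| / L = 2.90 / 1002 = 0.00289.

i ≈ 0.00289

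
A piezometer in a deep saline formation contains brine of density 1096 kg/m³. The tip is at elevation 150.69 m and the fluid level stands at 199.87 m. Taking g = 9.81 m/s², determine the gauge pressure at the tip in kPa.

Pressure head ψ = h − z = 199.87 − 150.69 = 49.18 m.
P = ρgψ = 1096 × 9.81 × 49.18 = 528772 Pa ≈ 529 kPa.

P ≈ 529 kPa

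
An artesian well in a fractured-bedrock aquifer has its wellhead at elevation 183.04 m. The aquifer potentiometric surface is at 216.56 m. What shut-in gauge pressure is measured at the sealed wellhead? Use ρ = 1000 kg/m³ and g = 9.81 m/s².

Head above the cap: Δh = 216.56 − 183.04 = 33.52 m.
P = ρgΔh = 1000 × 9.81 × 33.52 = 328831 Pa ≈ 329 kPa.

P ≈ 329 kPa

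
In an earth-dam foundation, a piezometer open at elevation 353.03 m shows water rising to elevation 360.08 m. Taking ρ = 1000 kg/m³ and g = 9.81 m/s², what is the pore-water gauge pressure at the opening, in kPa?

P ≈ 69.2 kPa

Pressure head ψ = h − z = 360.08 − 353.03 = 7.05 m.
P = ρgψ = 1000 × 9.81 × 7.05 = 69160 Pa ≈ 69.2 kPa.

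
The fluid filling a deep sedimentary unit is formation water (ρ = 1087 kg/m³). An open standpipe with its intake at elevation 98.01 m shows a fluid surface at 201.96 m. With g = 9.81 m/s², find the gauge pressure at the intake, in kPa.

Pressure head ψ = h − z = 201.96 − 98.01 = 103.95 m.
P = ρgψ = 1087 × 9.81 × 103.95 = 1108468 Pa ≈ 1110 kPa.

P ≈ 1110 kPa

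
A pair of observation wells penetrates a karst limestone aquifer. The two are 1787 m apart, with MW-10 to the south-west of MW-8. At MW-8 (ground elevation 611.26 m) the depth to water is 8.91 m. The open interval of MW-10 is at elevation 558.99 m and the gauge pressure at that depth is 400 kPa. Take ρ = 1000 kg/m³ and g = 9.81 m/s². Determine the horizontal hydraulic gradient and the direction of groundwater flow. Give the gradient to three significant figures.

Total head at MW-8: h = 611.26 − 8.91 = 602.35 m.
Pressure head at MW-10: ψ = P/(ρg) = 400×1000 / (1000 × 9.81) = 40.77 m.
Total head at MW-10: h = z + ψ = 558.99 + 40.77 = 599.76 m.
Head difference: h(MW-8) − h(MW-10) = 602.35 − 599.76 = 2.59 m.
Hydraulic gradient: i = |Δh| / L = 2.59 / 1787 = 0.00145.
Flow is from higher to lower head: from MW-8 toward MW-10, i.e. toward the south-west.

i ≈ 0.00145; groundwater flows toward the south-west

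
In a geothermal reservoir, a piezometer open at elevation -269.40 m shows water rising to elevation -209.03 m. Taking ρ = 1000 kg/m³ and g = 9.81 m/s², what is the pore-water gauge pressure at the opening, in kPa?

Pressure head ψ = h − z = -209.03 − (-269.40) = 60.37 m.
P = ρgψ = 1000 × 9.81 × 60.37 = 592230 Pa ≈ 592 kPa.

P ≈ 592 kPa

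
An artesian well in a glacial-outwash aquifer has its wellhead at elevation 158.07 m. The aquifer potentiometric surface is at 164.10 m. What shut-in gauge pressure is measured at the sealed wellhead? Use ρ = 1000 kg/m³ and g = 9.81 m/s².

P ≈ 59.2 kPa

Head above the cap: Δh = 164.10 − 158.07 = 6.03 m.
P = ρgΔh = 1000 × 9.81 × 6.03 = 59154 Pa ≈ 59.2 kPa.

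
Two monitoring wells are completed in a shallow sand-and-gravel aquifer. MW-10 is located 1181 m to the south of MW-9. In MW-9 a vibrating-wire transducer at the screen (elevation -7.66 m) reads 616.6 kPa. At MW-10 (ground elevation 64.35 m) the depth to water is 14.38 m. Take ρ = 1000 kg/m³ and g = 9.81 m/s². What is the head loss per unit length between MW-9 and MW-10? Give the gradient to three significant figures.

i ≈ 0.00442 m/m

Pressure head at MW-9: ψ = P/(ρg) = 616.6×1000 / (1000 × 9.81) = 62.85 m.
Total head at MW-9: h = z + ψ = -7.66 + 62.85 = 55.19 m.
Total head at MW-10: h = 64.35 − 14.38 = 49.97 m.
Head difference: h(MW-9) − h(MW-10) = 55.19 − 49.97 = 5.22 m.
Hydraulic gradient: i = |Δh| / L = 5.22 / 1181 = 0.00442.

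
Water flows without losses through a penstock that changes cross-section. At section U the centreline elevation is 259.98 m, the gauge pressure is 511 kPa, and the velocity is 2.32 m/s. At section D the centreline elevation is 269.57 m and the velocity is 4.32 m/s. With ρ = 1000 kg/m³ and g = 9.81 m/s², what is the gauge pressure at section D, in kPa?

Pressure head at U: ψ₁ = P₁/(ρg) = 511×1000 / (1000 × 9.81) = 52.09 m.
Velocity heads: v₁²/2g = 2.32²/19.62 = 0.274 m; v₂²/2g = 4.32²/19.62 = 0.951 m.
Total head H = z₁ + ψ₁ + v₁²/2g = 259.98 + 52.09 + 0.274 = 312.34 m.
ψ₂ = H − z₂ − v₂²/2g = 312.34 − 269.57 − 0.951 = 41.82 m.
P₂ = ρgψ₂ = 1000 × 9.81 × 41.82 ≈ 410 kPa.

P₂ ≈ 410 kPa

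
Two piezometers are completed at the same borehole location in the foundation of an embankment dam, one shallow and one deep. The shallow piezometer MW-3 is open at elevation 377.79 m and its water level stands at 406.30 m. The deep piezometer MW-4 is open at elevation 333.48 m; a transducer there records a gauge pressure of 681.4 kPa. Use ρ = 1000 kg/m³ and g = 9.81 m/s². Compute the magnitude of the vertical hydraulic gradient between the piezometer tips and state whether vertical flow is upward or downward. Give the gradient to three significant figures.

Total head at MW-3: h = 406.30 m (water level in the standpipe).
Pressure head at MW-4: ψ = P/(ρg) = 681.4×1000 / (1000 × 9.81) = 69.46 m.
Total head at MW-4: h = z + ψ = 333.48 + 69.46 = 402.94 m.
Δh = h(MW-3) − h(MW-4) = 406.30 − 402.94 = 3.36 m.
Vertical separation Δz = 377.79 − 333.48 = 44.31 m.
|i_v| = |Δh| / Δz = 3.36 / 44.31 = 0.0758.
Head is higher in the shallow piezometer, so vertical flow is downward (recharge condition).

|i_v| ≈ 0.0758; vertical flow is downward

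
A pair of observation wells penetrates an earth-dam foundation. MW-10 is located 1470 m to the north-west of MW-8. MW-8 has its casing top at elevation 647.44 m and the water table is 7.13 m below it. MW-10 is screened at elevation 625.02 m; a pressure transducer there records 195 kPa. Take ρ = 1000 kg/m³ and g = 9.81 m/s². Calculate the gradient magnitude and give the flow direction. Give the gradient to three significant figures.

Total head at MW-8: h = 647.44 − 7.13 = 640.31 m.
Pressure head at MW-10: ψ = P/(ρg) = 195×1000 / (1000 × 9.81) = 19.88 m.
Total head at MW-10: h = z + ψ = 625.02 + 19.88 = 644.90 m.
Head difference: h(MW-8) − h(MW-10) = 640.31 − 644.90 = -4.59 m.
Hydraulic gradient: i = |Δh| / L = 4.59 / 1470 = 0.00312.
Flow is from higher to lower head: from MW-10 toward MW-8, i.e. toward the south-east.

i ≈ 0.00312; groundwater flows toward the south-east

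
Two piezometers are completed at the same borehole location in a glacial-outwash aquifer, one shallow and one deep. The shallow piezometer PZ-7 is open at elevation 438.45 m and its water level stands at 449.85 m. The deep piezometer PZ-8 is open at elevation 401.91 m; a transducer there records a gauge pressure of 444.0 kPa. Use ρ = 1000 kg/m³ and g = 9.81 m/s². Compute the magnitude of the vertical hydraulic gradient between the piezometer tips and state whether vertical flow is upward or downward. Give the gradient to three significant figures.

Total head at PZ-7: h = 449.85 m (water level in the standpipe).
Pressure head at PZ-8: ψ = P/(ρg) = 444.0×1000 / (1000 × 9.81) = 45.26 m.
Total head at PZ-8: h = z + ψ = 401.91 + 45.26 = 447.17 m.
Δh = h(PZ-7) − h(PZ-8) = 449.85 − 447.17 = 2.68 m.
Vertical separation Δz = 438.45 − 401.91 = 36.54 m.
|i_v| = |Δh| / Δz = 2.68 / 36.54 = 0.0733.
Head is higher in the shallow piezometer, so vertical flow is downward (recharge condition).

|i_v| ≈ 0.0733; vertical flow is downward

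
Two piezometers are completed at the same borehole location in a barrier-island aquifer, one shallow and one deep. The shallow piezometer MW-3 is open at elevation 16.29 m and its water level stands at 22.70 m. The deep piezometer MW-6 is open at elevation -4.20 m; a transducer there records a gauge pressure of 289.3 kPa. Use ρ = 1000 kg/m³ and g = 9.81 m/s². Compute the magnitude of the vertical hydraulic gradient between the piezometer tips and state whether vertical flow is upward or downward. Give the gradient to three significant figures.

Total head at MW-3: h = 22.70 m (water level in the standpipe).
Pressure head at MW-6: ψ = P/(ρg) = 289.3×1000 / (1000 × 9.81) = 29.49 m.
Total head at MW-6: h = z + ψ = -4.20 + 29.49 = 25.29 m.
Δh = h(MW-3) − h(MW-6) = 22.70 − 25.29 = -2.59 m.
Vertical separation Δz = 16.29 − (-4.20) = 20.49 m.
|i_v| = |Δh| / Δz = 2.59 / 20.49 = 0.126.
Head is higher in the deep piezometer, so vertical flow is upward (discharge condition).

|i_v| ≈ 0.126; vertical flow is upward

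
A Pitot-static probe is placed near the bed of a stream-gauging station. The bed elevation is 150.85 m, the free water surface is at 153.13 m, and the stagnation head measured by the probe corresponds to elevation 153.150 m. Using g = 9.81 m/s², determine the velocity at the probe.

Near the bed, under hydrostatic conditions, the piezometric head (z + ψ) equals the free-surface elevation, 153.13 m.
Velocity head = total − piezometric = 153.150 − 153.13 = 0.020 m.
v = √(2g·h_v) = √(2 × 9.81 × 0.020) = 0.626 m/s.

v ≈ 0.626 m/s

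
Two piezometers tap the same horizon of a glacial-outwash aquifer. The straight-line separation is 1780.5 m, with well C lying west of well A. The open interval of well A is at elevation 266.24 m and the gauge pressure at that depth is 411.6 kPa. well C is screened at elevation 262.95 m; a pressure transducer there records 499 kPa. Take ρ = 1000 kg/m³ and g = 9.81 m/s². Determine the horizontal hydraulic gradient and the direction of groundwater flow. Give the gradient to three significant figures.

Pressure head at well A: ψ = P/(ρg) = 411.6×1000 / (1000 × 9.81) = 41.96 m.
Total head at well A: h = z + ψ = 266.24 + 41.96 = 308.20 m.
Pressure head at well C: ψ = P/(ρg) = 499×1000 / (1000 × 9.81) = 50.87 m.
Total head at well C: h = z + ψ = 262.95 + 50.87 = 313.82 m.
Head difference: h(well A) − h(well C) = 308.20 − 313.82 = -5.62 m.
Hydraulic gradient: i = |Δh| / L = 5.62 / 1780.5 = 0.00316.
Flow is from higher to lower head: from well C toward well A, i.e. toward the east.

i ≈ 0.00316; groundwater flows toward the east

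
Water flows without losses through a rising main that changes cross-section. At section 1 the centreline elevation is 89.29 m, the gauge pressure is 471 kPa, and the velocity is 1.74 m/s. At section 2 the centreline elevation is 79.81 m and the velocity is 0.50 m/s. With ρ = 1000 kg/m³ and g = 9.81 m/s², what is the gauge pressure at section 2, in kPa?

Pressure head at 1: ψ₁ = P₁/(ρg) = 471×1000 / (1000 × 9.81) = 48.01 m.
Velocity heads: v₁²/2g = 1.74²/19.62 = 0.154 m; v₂²/2g = 0.50²/19.62 = 0.013 m.
Total head H = z₁ + ψ₁ + v₁²/2g = 89.29 + 48.01 + 0.154 = 137.45 m.
ψ₂ = H − z₂ − v₂²/2g = 137.45 − 79.81 − 0.013 = 57.63 m.
P₂ = ρgψ₂ = 1000 × 9.81 × 57.63 ≈ 565 kPa.

P₂ ≈ 565 kPa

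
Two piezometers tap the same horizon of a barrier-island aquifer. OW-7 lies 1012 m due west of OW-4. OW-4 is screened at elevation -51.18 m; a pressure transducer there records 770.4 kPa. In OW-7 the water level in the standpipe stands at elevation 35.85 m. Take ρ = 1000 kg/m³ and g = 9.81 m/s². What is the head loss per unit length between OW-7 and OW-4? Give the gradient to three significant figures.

Pressure head at OW-4: ψ = P/(ρg) = 770.4×1000 / (1000 × 9.81) = 78.53 m.
Total head at OW-4: h = z + ψ = -51.18 + 78.53 = 27.35 m.
Total head at OW-7: h = 35.85 m (water level in the piezometer is the total head).
Head difference: h(OW-4) − h(OW-7) = 27.35 − 35.85 = -8.50 m.
Hydraulic gradient: i = |Δh| / L = 8.50 / 1012 = 0.00840.

i ≈ 0.00840 m/m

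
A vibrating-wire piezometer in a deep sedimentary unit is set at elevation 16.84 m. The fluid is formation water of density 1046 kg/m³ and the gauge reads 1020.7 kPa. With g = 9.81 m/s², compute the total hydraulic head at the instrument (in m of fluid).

h ≈ 116.31 m

ψ = P/(ρg) = 1020.7×1000 / (1046 × 9.81) = 99.47 m.
h = z + ψ = 16.84 + 99.47 = 116.31 m.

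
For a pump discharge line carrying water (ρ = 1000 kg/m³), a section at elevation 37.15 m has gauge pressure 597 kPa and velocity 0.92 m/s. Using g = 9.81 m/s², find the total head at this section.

h ≈ 98.05 m

Pressure head ψ = P/(ρg) = 597×1000 / (1000 × 9.81) = 60.86 m.
Velocity head = v²/(2g) = 0.92² / (2 × 9.81) = 0.043 m.
h = z + ψ + v²/(2g) = 37.15 + 60.86 + 0.043 = 98.05 m.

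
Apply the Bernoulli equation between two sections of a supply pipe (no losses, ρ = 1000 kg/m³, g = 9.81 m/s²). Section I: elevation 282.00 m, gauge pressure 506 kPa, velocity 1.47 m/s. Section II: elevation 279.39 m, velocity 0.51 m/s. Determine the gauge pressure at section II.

Pressure head at I: ψ₁ = P₁/(ρg) = 506×1000 / (1000 × 9.81) = 51.58 m.
Velocity heads: v₁²/2g = 1.47²/19.62 = 0.110 m; v₂²/2g = 0.51²/19.62 = 0.013 m.
Total head H = z₁ + ψ₁ + v₁²/2g = 282.00 + 51.58 + 0.110 = 333.69 m.
ψ₂ = H − z₂ − v₂²/2g = 333.69 − 279.39 − 0.013 = 54.29 m.
P₂ = ρgψ₂ = 1000 × 9.81 × 54.29 ≈ 533 kPa.

P₂ ≈ 533 kPa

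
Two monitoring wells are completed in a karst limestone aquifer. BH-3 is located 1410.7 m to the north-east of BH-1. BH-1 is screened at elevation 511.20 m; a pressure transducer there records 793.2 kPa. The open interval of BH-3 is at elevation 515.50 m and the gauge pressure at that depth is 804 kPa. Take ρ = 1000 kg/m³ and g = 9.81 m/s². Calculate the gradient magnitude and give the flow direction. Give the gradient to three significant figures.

Pressure head at BH-1: ψ = P/(ρg) = 793.2×1000 / (1000 × 9.81) = 80.86 m.
Total head at BH-1: h = z + ψ = 511.20 + 80.86 = 592.06 m.
Pressure head at BH-3: ψ = P/(ρg) = 804×1000 / (1000 × 9.81) = 81.96 m.
Total head at BH-3: h = z + ψ = 515.50 + 81.96 = 597.46 m.
Head difference: h(BH-1) − h(BH-3) = 592.06 − 597.46 = -5.40 m.
Hydraulic gradient: i = |Δh| / L = 5.40 / 1410.7 = 0.00383.
Flow is from higher to lower head: from BH-3 toward BH-1, i.e. toward the south-west.

i ≈ 0.00383; groundwater flows toward the south-west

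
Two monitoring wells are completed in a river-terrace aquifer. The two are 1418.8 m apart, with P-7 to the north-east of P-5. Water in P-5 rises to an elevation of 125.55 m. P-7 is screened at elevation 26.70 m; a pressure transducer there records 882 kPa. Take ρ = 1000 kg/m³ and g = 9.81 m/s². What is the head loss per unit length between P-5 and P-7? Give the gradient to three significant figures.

Total head at P-5: h = 125.55 m (water level in the piezometer is the total head).
Pressure head at P-7: ψ = P/(ρg) = 882×1000 / (1000 × 9.81) = 89.91 m.
Total head at P-7: h = z + ψ = 26.70 + 89.91 = 116.61 m.
Head difference: h(P-5) − h(P-7) = 125.55 − 116.61 = 8.94 m.
Hydraulic gradient: i = |Δh| / L = 8.94 / 1418.8 = 0.00630.

i ≈ 0.00630 m/m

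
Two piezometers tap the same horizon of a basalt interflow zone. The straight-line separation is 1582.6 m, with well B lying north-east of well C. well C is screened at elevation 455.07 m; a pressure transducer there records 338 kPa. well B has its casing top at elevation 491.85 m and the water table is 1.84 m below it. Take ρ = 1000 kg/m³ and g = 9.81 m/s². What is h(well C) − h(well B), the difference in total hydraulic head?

Pressure head at well C: ψ = P/(ρg) = 338×1000 / (1000 × 9.81) = 34.45 m.
Total head at well C: h = z + ψ = 455.07 + 34.45 = 489.52 m.
Total head at well B: h = 491.85 − 1.84 = 490.01 m.
Head difference: h(well C) − h(well B) = 489.52 − 490.01 = -0.49 m.

Δh ≈ -0.49 m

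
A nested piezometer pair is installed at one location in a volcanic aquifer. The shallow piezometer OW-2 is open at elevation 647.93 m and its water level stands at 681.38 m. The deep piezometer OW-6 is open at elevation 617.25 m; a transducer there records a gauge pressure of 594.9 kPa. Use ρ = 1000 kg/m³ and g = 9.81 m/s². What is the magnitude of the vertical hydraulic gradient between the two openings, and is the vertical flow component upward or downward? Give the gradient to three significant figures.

|i_v| ≈ 0.114; vertical flow is downward

Total head at OW-2: h = 681.38 m (water level in the standpipe).
Pressure head at OW-6: ψ = P/(ρg) = 594.9×1000 / (1000 × 9.81) = 60.64 m.
Total head at OW-6: h = z + ψ = 617.25 + 60.64 = 677.89 m.
Δh = h(OW-2) − h(OW-6) = 681.38 − 677.89 = 3.49 m.
Vertical separation Δz = 647.93 − 617.25 = 30.68 m.
|i_v| = |Δh| / Δz = 3.49 / 30.68 = 0.114.
Head is higher in the shallow piezometer, so vertical flow is downward (recharge condition).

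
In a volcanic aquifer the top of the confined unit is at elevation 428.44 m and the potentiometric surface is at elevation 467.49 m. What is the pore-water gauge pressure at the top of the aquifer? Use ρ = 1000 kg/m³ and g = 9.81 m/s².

Pressure head at the aquifer top: ψ = h − z = 467.49 − 428.44 = 39.05 m.
P = ρgψ = 1000 × 9.81 × 39.05 = 383081 Pa ≈ 383 kPa.

P ≈ 383 kPa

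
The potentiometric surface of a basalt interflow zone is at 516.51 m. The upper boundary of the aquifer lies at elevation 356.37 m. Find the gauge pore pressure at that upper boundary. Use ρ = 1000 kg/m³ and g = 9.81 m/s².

Pressure head at the aquifer top: ψ = h − z = 516.51 − 356.37 = 160.14 m.
P = ρgψ = 1000 × 9.81 × 160.14 = 1570973 Pa ≈ 1570 kPa.

P ≈ 1570 kPa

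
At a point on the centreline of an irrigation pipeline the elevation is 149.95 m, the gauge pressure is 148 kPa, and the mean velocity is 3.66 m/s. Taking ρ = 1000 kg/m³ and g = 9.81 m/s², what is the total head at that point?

h ≈ 165.72 m

Pressure head ψ = P/(ρg) = 148×1000 / (1000 × 9.81) = 15.09 m.
Velocity head = v²/(2g) = 3.66² / (2 × 9.81) = 0.683 m.
h = z + ψ + v²/(2g) = 149.95 + 15.09 + 0.683 = 165.72 m.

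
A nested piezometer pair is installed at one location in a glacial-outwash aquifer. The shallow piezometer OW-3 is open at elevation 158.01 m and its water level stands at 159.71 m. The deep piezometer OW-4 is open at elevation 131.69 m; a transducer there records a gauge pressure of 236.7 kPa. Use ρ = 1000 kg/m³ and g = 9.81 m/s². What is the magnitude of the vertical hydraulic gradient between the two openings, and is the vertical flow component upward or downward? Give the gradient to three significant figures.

Total head at OW-3: h = 159.71 m (water level in the standpipe).
Pressure head at OW-4: ψ = P/(ρg) = 236.7×1000 / (1000 × 9.81) = 24.13 m.
Total head at OW-4: h = z + ψ = 131.69 + 24.13 = 155.82 m.
Δh = h(OW-3) − h(OW-4) = 159.71 − 155.82 = 3.89 m.
Vertical separation Δz = 158.01 − 131.69 = 26.32 m.
|i_v| = |Δh| / Δz = 3.89 / 26.32 = 0.148.
Head is higher in the shallow piezometer, so vertical flow is downward (recharge condition).

|i_v| ≈ 0.148; vertical flow is downward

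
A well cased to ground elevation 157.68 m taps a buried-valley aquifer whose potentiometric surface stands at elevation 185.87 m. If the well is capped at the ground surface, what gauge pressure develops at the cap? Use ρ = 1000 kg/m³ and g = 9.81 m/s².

P ≈ 277 kPa

Head above the cap: Δh = 185.87 − 157.68 = 28.19 m.
P = ρgΔh = 1000 × 9.81 × 28.19 = 276544 Pa ≈ 277 kPa.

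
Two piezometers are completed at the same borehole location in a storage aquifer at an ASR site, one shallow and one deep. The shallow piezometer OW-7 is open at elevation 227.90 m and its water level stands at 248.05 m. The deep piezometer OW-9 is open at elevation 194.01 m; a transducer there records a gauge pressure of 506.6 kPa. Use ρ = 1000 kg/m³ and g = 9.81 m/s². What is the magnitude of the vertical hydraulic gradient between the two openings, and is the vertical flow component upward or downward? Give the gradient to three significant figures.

Total head at OW-7: h = 248.05 m (water level in the standpipe).
Pressure head at OW-9: ψ = P/(ρg) = 506.6×1000 / (1000 × 9.81) = 51.64 m.
Total head at OW-9: h = z + ψ = 194.01 + 51.64 = 245.65 m.
Δh = h(OW-7) − h(OW-9) = 248.05 − 245.65 = 2.40 m.
Vertical separation Δz = 227.90 − 194.01 = 33.89 m.
|i_v| = |Δh| / Δz = 2.40 / 33.89 = 0.0708.
Head is higher in the shallow piezometer, so vertical flow is downward (recharge condition).

|i_v| ≈ 0.0708; vertical flow is downward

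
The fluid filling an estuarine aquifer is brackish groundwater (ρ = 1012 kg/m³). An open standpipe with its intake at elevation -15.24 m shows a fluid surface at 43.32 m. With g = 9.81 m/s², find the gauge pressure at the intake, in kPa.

P ≈ 581 kPa

Pressure head ψ = h − z = 43.32 − (-15.24) = 58.56 m.
P = ρgψ = 1012 × 9.81 × 58.56 = 581367 Pa ≈ 581 kPa.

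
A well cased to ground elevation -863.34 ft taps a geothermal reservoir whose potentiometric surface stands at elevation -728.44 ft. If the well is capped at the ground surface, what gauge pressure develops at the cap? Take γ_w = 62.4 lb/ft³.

Head above the cap: Δh = -728.44 − (-863.34) = 134.90 ft.
P = γΔh/144 = 62.4 × 134.90 / 144 = 58.5 psi.

P ≈ 58.5 psi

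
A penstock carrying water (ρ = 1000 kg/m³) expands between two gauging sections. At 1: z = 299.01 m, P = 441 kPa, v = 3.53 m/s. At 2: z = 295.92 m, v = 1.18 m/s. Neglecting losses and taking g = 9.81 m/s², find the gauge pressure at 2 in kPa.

Pressure head at 1: ψ₁ = P₁/(ρg) = 441×1000 / (1000 × 9.81) = 44.95 m.
Velocity heads: v₁²/2g = 3.53²/19.62 = 0.635 m; v₂²/2g = 1.18²/19.62 = 0.071 m.
Total head H = z₁ + ψ₁ + v₁²/2g = 299.01 + 44.95 + 0.635 = 344.59 m.
ψ₂ = H − z₂ − v₂²/2g = 344.59 − 295.92 − 0.071 = 48.60 m.
P₂ = ρgψ₂ = 1000 × 9.81 × 48.60 ≈ 477 kPa.

P₂ ≈ 477 kPa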